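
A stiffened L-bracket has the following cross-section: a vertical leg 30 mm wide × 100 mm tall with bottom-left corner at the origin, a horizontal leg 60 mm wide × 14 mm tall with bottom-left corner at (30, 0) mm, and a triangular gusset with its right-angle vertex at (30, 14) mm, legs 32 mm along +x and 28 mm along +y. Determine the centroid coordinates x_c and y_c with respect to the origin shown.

Part | A | x̄ᵢ | ȳᵢ | A·x̄ᵢ | A·ȳᵢ
vertical leg | 3000.00 | 15.00 | 50.00 | 45000.00 | 150000.00
horizontal leg | 840.00 | 60.00 | 7.00 | 50400.00 | 5880.00
gusset | 448.00 | 40.67 | 23.33 | 18218.67 | 10453.33
Σ | 4288.00 |  |  | 113618.67 | 166333.33
x_c = 113618.67 / 4288.00 = 26.50 mm
y_c = 166333.33 / 4288.00 = 38.79 mm

x_c = 26.50 mm, y_c = 38.79 mm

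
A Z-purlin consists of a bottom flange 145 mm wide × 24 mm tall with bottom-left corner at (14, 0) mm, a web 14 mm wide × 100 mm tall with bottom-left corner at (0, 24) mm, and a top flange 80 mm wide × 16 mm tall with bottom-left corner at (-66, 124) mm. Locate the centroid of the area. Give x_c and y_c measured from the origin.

x_c = 45.06 mm, y_c = 51.03 mm

Part | A | x̄ᵢ | ȳᵢ | A·x̄ᵢ | A·ȳᵢ
bottom flange | 3480.00 | 86.50 | 12.00 | 301020.00 | 41760.00
web | 1400.00 | 7.00 | 74.00 | 9800.00 | 103600.00
top flange | 1280.00 | -26.00 | 132.00 | -33280.00 | 168960.00
Σ | 6160.00 |  |  | 277540.00 | 314320.00
x_c = 277540.00 / 6160.00 = 45.06 mm
y_c = 314320.00 / 6160.00 = 51.03 mm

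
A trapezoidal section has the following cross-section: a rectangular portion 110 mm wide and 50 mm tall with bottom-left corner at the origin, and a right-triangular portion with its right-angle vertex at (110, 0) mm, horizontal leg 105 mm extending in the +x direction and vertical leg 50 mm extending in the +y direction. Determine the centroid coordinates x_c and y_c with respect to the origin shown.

rectangular portion: A = 110 × 50 = 5500.00, centroid at (55.00, 25.00).
triangular portion: A = ½·105·50 = 2625.00, centroid at (145.00, 16.67).
ΣA = 8125.00 mm², ΣAx_c = 683125.00 mm³, ΣAy_c = 181250.00 mm³.
x_c = 683125.00/8125.00 = 84.08 mm; y_c = 181250.00/8125.00 = 22.31 mm.

x_c = 84.08 mm, y_c = 22.31 mm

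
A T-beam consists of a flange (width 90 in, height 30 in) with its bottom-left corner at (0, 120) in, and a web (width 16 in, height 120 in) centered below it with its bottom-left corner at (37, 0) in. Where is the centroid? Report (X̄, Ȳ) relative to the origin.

web: A = 16 × 120 = 1920.00, centroid at (45.00, 60.00).
flange: A = 90 × 30 = 2700.00, centroid at (45.00, 135.00).
ΣA = 4620.00 in²
ΣAX̄ = (1920.00)(45.00) + (2700.00)(45.00) = 207900.00 in³
ΣAȲ = (1920.00)(60.00) + (2700.00)(135.00) = 479700.00 in³
X̄ = 207900.00 / 4620.00 = 45.00 in
Ȳ = 479700.00 / 4620.00 = 103.83 in

X̄ = 45.00 in, Ȳ = 103.83 in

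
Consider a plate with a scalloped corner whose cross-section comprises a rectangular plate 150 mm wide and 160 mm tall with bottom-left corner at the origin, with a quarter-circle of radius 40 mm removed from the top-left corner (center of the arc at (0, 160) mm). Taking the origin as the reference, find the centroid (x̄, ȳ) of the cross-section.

x̄ = 78.21 mm, ȳ = 76.52 mm

Part | A | x̄ᵢ | ȳᵢ | A·x̄ᵢ | A·ȳᵢ
plate | 24000.00 | 75.00 | 80.00 | 1800000.00 | 1920000.00
removed quarter-circle | -1256.64 | 16.98 | 143.02 | -21333.33 | -179728.60
Σ | 22743.36 |  |  | 1778666.67 | 1740271.40
x̄ = 1778666.67 / 22743.36 = 78.21 mm
ȳ = 1740271.40 / 22743.36 = 76.52 mm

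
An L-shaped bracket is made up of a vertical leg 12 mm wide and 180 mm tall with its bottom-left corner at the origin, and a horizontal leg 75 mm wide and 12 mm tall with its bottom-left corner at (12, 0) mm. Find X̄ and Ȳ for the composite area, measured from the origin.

vertical leg: A = 12 × 180 = 2160.00, centroid at (6.00, 90.00).
horizontal leg: A = 75 × 12 = 900.00, centroid at (49.50, 6.00).
ΣA = 3060.00 mm², ΣAX̄ = 57510.00 mm³, ΣAȲ = 199800.00 mm³.
X̄ = 57510.00/3060.00 = 18.79 mm; Ȳ = 199800.00/3060.00 = 65.29 mm.

X̄ = 18.79 mm, Ȳ = 65.29 mm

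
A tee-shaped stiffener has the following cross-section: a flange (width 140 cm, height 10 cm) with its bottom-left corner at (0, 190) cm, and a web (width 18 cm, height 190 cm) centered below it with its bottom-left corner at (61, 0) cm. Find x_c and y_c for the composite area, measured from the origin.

x_c = 70.00 cm, y_c = 124.05 cm

Part | A | x̄ᵢ | ȳᵢ | A·x̄ᵢ | A·ȳᵢ
web | 3420.00 | 70.00 | 95.00 | 239400.00 | 324900.00
flange | 1400.00 | 70.00 | 195.00 | 98000.00 | 273000.00
Σ | 4820.00 |  |  | 337400.00 | 597900.00
x_c = 337400.00 / 4820.00 = 70.00 cm
y_c = 597900.00 / 4820.00 = 124.05 cm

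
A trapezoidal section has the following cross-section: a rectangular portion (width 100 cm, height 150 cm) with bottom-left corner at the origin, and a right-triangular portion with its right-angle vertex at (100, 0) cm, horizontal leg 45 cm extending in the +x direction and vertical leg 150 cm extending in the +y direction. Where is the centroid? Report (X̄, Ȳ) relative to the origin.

X̄ = 61.94 cm, Ȳ = 70.41 cm

Part | A | x̄ᵢ | ȳᵢ | A·x̄ᵢ | A·ȳᵢ
rectangular portion | 15000.00 | 50.00 | 75.00 | 750000.00 | 1125000.00
triangular portion | 3375.00 | 115.00 | 50.00 | 388125.00 | 168750.00
Σ | 18375.00 |  |  | 1138125.00 | 1293750.00
X̄ = 1138125.00 / 18375.00 = 61.94 cm
Ȳ = 1293750.00 / 18375.00 = 70.41 cm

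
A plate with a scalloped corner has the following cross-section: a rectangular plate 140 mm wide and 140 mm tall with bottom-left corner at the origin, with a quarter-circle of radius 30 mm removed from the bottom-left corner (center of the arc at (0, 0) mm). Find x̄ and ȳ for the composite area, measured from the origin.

plate: A = 140 × 140 = 19600.00, centroid at (70.00, 70.00).
removed quarter-circle: A = −¼π·30² = -706.86, centroid at (12.73, 12.73).
ΣA = 18893.14 mm²
ΣAx̄ = (19600.00)(70.00) + (-706.86)(12.73) = 1363000.00 mm³
ΣAȳ = (19600.00)(70.00) + (-706.86)(12.73) = 1363000.00 mm³
x̄ = 1363000.00 / 18893.14 = 72.14 mm
ȳ = 1363000.00 / 18893.14 = 72.14 mm

x̄ = 72.14 mm, ȳ = 72.14 mm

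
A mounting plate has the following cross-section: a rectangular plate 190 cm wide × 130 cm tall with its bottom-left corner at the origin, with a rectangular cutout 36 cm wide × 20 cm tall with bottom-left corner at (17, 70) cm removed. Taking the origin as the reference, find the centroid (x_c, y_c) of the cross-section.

x_c = 96.80 cm, y_c = 64.55 cm

plate: A = 190 × 130 = 24700.00, centroid at (95.00, 65.00).
hole: A = −(36 × 20) = -720.00, centroid at (35.00, 80.00).
ΣA = 23980.00 cm², ΣAx_c = 2321300.00 cm³, ΣAy_c = 1547900.00 cm³.
x_c = 2321300.00/23980.00 = 96.80 cm; y_c = 1547900.00/23980.00 = 64.55 cm.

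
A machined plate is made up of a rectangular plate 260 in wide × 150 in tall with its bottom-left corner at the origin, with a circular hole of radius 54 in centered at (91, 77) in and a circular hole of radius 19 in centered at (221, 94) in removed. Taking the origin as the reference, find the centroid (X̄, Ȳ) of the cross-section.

Part | A | x̄ᵢ | ȳᵢ | A·x̄ᵢ | A·ȳᵢ
plate | 39000.00 | 130.00 | 75.00 | 5070000.00 | 2925000.00
hole 1 | -9160.88 | 91.00 | 77.00 | -833640.46 | -705388.08
hole 2 | -1134.11 | 221.00 | 94.00 | -250639.40 | -106606.81
Σ | 28705.00 |  |  | 3985720.14 | 2113005.11
X̄ = 3985720.14 / 28705.00 = 138.85 in
Ȳ = 2113005.11 / 28705.00 = 73.61 in

X̄ = 138.85 in, Ȳ = 73.61 in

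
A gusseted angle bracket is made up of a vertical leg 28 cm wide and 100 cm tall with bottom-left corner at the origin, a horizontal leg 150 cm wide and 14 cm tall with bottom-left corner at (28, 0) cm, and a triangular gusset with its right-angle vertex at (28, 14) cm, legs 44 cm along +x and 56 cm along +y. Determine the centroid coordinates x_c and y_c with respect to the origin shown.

x_c = 50.24 cm, y_c = 31.79 cm

vertical leg: A = 28 × 100 = 2800.00, centroid at (14.00, 50.00).
horizontal leg: A = 150 × 14 = 2100.00, centroid at (103.00, 7.00).
gusset: A = ½·44·56 = 1232.00, centroid at (42.67, 32.67).
ΣA = 6132.00 cm²
ΣAx_c = (2800.00)(14.00) + (2100.00)(103.00) + (1232.00)(42.67) = 308065.33 cm³
ΣAy_c = (2800.00)(50.00) + (2100.00)(7.00) + (1232.00)(32.67) = 194945.33 cm³
x_c = 308065.33 / 6132.00 = 50.24 cm
y_c = 194945.33 / 6132.00 = 31.79 cm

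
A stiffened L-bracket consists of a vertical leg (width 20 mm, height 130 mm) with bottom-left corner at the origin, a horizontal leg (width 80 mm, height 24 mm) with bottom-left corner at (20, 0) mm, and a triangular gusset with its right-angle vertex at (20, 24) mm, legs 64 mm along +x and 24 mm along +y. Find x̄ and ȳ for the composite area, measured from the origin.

x̄ = 32.70 mm, ȳ = 40.96 mm

vertical leg: A = 20 × 130 = 2600.00, centroid at (10.00, 65.00).
horizontal leg: A = 80 × 24 = 1920.00, centroid at (60.00, 12.00).
gusset: A = ½·64·24 = 768.00, centroid at (41.33, 32.00).
ΣA = 5288.00 mm²
ΣAx̄ = (2600.00)(10.00) + (1920.00)(60.00) + (768.00)(41.33) = 172944.00 mm³
ΣAȳ = (2600.00)(65.00) + (1920.00)(12.00) + (768.00)(32.00) = 216616.00 mm³
x̄ = 172944.00 / 5288.00 = 32.70 mm
ȳ = 216616.00 / 5288.00 = 40.96 mm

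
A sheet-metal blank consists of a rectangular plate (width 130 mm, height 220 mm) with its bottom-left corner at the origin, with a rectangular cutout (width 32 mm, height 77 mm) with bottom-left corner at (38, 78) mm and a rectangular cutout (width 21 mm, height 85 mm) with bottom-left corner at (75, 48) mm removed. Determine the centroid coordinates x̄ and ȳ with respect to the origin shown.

plate: A = 130 × 220 = 28600.00, centroid at (65.00, 110.00).
hole 1: A = −(32 × 77) = -2464.00, centroid at (54.00, 116.50).
hole 2: A = −(21 × 85) = -1785.00, centroid at (85.50, 90.50).
ΣA = 24351.00 mm²
ΣAx̄ = (28600.00)(65.00) + (-2464.00)(54.00) + (-1785.00)(85.50) = 1573326.50 mm³
ΣAȳ = (28600.00)(110.00) + (-2464.00)(116.50) + (-1785.00)(90.50) = 2697401.50 mm³
x̄ = 1573326.50 / 24351.00 = 64.61 mm
ȳ = 2697401.50 / 24351.00 = 110.77 mm

x̄ = 64.61 mm, ȳ = 110.77 mm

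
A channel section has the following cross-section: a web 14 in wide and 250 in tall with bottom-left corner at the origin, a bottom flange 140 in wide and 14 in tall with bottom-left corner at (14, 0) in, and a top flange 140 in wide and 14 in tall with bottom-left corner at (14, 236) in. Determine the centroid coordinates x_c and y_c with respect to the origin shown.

web: A = 14 × 250 = 3500.00, centroid at (7.00, 125.00).
bottom flange: A = 140 × 14 = 1960.00, centroid at (84.00, 7.00).
top flange: A = 140 × 14 = 1960.00, centroid at (84.00, 243.00).
ΣA = 7420.00 in²
ΣAx_c = (3500.00)(7.00) + (1960.00)(84.00) + (1960.00)(84.00) = 353780.00 in³
ΣAy_c = (3500.00)(125.00) + (1960.00)(7.00) + (1960.00)(243.00) = 927500.00 in³
x_c = 353780.00 / 7420.00 = 47.68 in
y_c = 927500.00 / 7420.00 = 125.00 in

x_c = 47.68 in, y_c = 125.00 in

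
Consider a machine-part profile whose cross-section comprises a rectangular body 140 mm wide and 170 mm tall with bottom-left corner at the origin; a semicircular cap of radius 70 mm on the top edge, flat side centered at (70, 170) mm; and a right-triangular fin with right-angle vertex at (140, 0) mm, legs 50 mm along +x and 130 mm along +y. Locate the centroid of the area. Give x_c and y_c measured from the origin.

rectangular body: A = 140 × 170 = 23800.00, centroid at (70.00, 85.00).
semicircular top: A = ½π·70² = 7696.90, centroid at (70.00, 199.71).
triangular fin: A = ½·50·130 = 3250.00, centroid at (156.67, 43.33).
ΣA = 34746.90 mm², ΣAx_c = 2713949.81 mm³, ΣAy_c = 3700973.34 mm³.
x_c = 2713949.81/34746.90 = 78.11 mm; y_c = 3700973.34/34746.90 = 106.51 mm.

x_c = 78.11 mm, y_c = 106.51 mm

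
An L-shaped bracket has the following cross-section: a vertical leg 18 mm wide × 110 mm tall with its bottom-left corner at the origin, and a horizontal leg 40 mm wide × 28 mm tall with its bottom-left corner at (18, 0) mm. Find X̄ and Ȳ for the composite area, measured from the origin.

vertical leg: A = 18 × 110 = 1980.00, centroid at (9.00, 55.00).
horizontal leg: A = 40 × 28 = 1120.00, centroid at (38.00, 14.00).
ΣA = 3100.00 mm², ΣAX̄ = 60380.00 mm³, ΣAȲ = 124580.00 mm³.
X̄ = 60380.00/3100.00 = 19.48 mm; Ȳ = 124580.00/3100.00 = 40.19 mm.

X̄ = 19.48 mm, Ȳ = 40.19 mm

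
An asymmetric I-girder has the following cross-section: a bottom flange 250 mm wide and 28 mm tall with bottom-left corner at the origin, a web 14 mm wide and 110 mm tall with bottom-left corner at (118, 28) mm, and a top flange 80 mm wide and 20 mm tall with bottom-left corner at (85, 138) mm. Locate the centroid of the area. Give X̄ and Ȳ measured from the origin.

X̄ = 125.00 mm, Ȳ = 45.62 mm

bottom flange: A = 250 × 28 = 7000.00, centroid at (125.00, 14.00).
web: A = 14 × 110 = 1540.00, centroid at (125.00, 83.00).
top flange: A = 80 × 20 = 1600.00, centroid at (125.00, 148.00).
ΣA = 10140.00 mm²
ΣAX̄ = (7000.00)(125.00) + (1540.00)(125.00) + (1600.00)(125.00) = 1267500.00 mm³
ΣAȲ = (7000.00)(14.00) + (1540.00)(83.00) + (1600.00)(148.00) = 462620.00 mm³
X̄ = 1267500.00 / 10140.00 = 125.00 mm
Ȳ = 462620.00 / 10140.00 = 45.62 mm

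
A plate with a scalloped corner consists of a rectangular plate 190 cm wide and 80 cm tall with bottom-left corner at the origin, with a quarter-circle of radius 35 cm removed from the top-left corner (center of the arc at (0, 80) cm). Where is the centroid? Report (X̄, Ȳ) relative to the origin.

Part | A | x̄ᵢ | ȳᵢ | A·x̄ᵢ | A·ȳᵢ
plate | 15200.00 | 95.00 | 40.00 | 1444000.00 | 608000.00
removed quarter-circle | -962.11 | 14.85 | 65.15 | -14291.67 | -62677.35
Σ | 14237.89 |  |  | 1429708.33 | 545322.65
X̄ = 1429708.33 / 14237.89 = 100.42 cm
Ȳ = 545322.65 / 14237.89 = 38.30 cm

X̄ = 100.42 cm, Ȳ = 38.30 cm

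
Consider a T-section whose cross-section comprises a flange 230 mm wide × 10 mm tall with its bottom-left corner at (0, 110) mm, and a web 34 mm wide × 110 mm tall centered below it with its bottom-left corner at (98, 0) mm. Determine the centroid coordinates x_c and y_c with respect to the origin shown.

web: A = 34 × 110 = 3740.00, centroid at (115.00, 55.00).
flange: A = 230 × 10 = 2300.00, centroid at (115.00, 115.00).
ΣA = 6040.00 mm²
ΣAx_c = (3740.00)(115.00) + (2300.00)(115.00) = 694600.00 mm³
ΣAy_c = (3740.00)(55.00) + (2300.00)(115.00) = 470200.00 mm³
x_c = 694600.00 / 6040.00 = 115.00 mm
y_c = 470200.00 / 6040.00 = 77.85 mm

x_c = 115.00 mm, y_c = 77.85 mm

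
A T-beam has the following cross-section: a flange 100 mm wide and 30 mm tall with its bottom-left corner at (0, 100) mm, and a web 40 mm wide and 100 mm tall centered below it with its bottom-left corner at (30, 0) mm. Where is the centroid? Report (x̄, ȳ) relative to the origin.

web: A = 40 × 100 = 4000.00, centroid at (50.00, 50.00).
flange: A = 100 × 30 = 3000.00, centroid at (50.00, 115.00).
ΣA = 7000.00 mm², ΣAx̄ = 350000.00 mm³, ΣAȳ = 545000.00 mm³.
x̄ = 350000.00/7000.00 = 50.00 mm; ȳ = 545000.00/7000.00 = 77.86 mm.

x̄ = 50.00 mm, ȳ = 77.86 mm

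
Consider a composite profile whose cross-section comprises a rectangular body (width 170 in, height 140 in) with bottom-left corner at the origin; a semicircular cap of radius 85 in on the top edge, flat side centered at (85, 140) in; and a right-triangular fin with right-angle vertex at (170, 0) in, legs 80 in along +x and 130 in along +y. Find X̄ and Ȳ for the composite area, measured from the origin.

X̄ = 99.39 in, Ȳ = 96.40 in

rectangular body: A = 170 × 140 = 23800.00, centroid at (85.00, 70.00).
semicircular top: A = ½π·85² = 11349.00, centroid at (85.00, 176.08).
triangular fin: A = ½·80·130 = 5200.00, centroid at (196.67, 43.33).
ΣA = 40349.00 in², ΣAX̄ = 4010331.96 in³, ΣAȲ = 3889610.48 in³.
X̄ = 4010331.96/40349.00 = 99.39 in; Ȳ = 3889610.48/40349.00 = 96.40 in.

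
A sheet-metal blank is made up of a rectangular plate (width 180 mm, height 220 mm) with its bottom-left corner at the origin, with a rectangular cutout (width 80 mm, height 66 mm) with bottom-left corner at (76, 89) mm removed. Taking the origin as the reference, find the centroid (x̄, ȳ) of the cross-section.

x̄ = 86.00 mm, ȳ = 108.15 mm

plate: A = 180 × 220 = 39600.00, centroid at (90.00, 110.00).
hole: A = −(80 × 66) = -5280.00, centroid at (116.00, 122.00).
ΣA = 34320.00 mm²
ΣAx̄ = (39600.00)(90.00) + (-5280.00)(116.00) = 2951520.00 mm³
ΣAȳ = (39600.00)(110.00) + (-5280.00)(122.00) = 3711840.00 mm³
x̄ = 2951520.00 / 34320.00 = 86.00 mm
ȳ = 3711840.00 / 34320.00 = 108.15 mm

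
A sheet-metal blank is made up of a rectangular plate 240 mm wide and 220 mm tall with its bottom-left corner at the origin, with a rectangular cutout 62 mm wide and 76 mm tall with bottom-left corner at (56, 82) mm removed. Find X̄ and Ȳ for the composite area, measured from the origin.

X̄ = 123.23 mm, Ȳ = 109.02 mm

Part | A | x̄ᵢ | ȳᵢ | A·x̄ᵢ | A·ȳᵢ
plate | 52800.00 | 120.00 | 110.00 | 6336000.00 | 5808000.00
hole | -4712.00 | 87.00 | 120.00 | -409944.00 | -565440.00
Σ | 48088.00 |  |  | 5926056.00 | 5242560.00
X̄ = 5926056.00 / 48088.00 = 123.23 mm
Ȳ = 5242560.00 / 48088.00 = 109.02 mm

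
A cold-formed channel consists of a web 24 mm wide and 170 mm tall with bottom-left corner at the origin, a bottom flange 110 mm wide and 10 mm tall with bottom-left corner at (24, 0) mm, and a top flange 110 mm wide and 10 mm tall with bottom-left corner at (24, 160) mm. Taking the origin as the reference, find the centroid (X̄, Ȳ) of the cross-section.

X̄ = 35.47 mm, Ȳ = 85.00 mm

web: A = 24 × 170 = 4080.00, centroid at (12.00, 85.00).
bottom flange: A = 110 × 10 = 1100.00, centroid at (79.00, 5.00).
top flange: A = 110 × 10 = 1100.00, centroid at (79.00, 165.00).
ΣA = 6280.00 mm²
ΣAX̄ = (4080.00)(12.00) + (1100.00)(79.00) + (1100.00)(79.00) = 222760.00 mm³
ΣAȲ = (4080.00)(85.00) + (1100.00)(5.00) + (1100.00)(165.00) = 533800.00 mm³
X̄ = 222760.00 / 6280.00 = 35.47 mm
Ȳ = 533800.00 / 6280.00 = 85.00 mm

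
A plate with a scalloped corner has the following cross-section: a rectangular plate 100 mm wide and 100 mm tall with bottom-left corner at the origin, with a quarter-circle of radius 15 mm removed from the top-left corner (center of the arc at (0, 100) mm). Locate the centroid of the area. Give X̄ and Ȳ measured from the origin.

Part | A | x̄ᵢ | ȳᵢ | A·x̄ᵢ | A·ȳᵢ
plate | 10000.00 | 50.00 | 50.00 | 500000.00 | 500000.00
removed quarter-circle | -176.71 | 6.37 | 93.63 | -1125.00 | -16546.46
Σ | 9823.29 |  |  | 498875.00 | 483453.54
X̄ = 498875.00 / 9823.29 = 50.78 mm
Ȳ = 483453.54 / 9823.29 = 49.22 mm

X̄ = 50.78 mm, Ȳ = 49.22 mm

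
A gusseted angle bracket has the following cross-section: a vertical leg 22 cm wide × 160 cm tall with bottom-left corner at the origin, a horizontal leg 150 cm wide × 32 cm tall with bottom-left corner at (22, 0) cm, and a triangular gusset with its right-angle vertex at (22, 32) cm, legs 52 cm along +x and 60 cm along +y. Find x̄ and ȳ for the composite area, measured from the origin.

vertical leg: A = 22 × 160 = 3520.00, centroid at (11.00, 80.00).
horizontal leg: A = 150 × 32 = 4800.00, centroid at (97.00, 16.00).
gusset: A = ½·52·60 = 1560.00, centroid at (39.33, 52.00).
ΣA = 9880.00 cm², ΣAx̄ = 565680.00 cm³, ΣAȳ = 439520.00 cm³.
x̄ = 565680.00/9880.00 = 57.26 cm; ȳ = 439520.00/9880.00 = 44.49 cm.

x̄ = 57.26 cm, ȳ = 44.49 cm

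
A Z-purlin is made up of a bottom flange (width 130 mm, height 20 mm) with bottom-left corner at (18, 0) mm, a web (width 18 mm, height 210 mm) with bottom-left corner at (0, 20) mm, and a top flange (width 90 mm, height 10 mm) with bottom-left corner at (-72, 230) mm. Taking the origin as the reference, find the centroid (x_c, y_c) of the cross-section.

bottom flange: A = 130 × 20 = 2600.00, centroid at (83.00, 10.00).
web: A = 18 × 210 = 3780.00, centroid at (9.00, 125.00).
top flange: A = 90 × 10 = 900.00, centroid at (-27.00, 235.00).
ΣA = 7280.00 mm², ΣAx_c = 225520.00 mm³, ΣAy_c = 710000.00 mm³.
x_c = 225520.00/7280.00 = 30.98 mm; y_c = 710000.00/7280.00 = 97.53 mm.

x_c = 30.98 mm, y_c = 97.53 mm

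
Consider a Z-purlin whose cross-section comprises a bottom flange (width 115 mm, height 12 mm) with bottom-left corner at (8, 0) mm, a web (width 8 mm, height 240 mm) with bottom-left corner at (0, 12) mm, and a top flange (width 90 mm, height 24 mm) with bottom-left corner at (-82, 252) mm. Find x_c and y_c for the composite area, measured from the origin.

Part | A | x̄ᵢ | ȳᵢ | A·x̄ᵢ | A·ȳᵢ
bottom flange | 1380.00 | 65.50 | 6.00 | 90390.00 | 8280.00
web | 1920.00 | 4.00 | 132.00 | 7680.00 | 253440.00
top flange | 2160.00 | -37.00 | 264.00 | -79920.00 | 570240.00
Σ | 5460.00 |  |  | 18150.00 | 831960.00
x_c = 18150.00 / 5460.00 = 3.32 mm
y_c = 831960.00 / 5460.00 = 152.37 mm

x_c = 3.32 mm, y_c = 152.37 mm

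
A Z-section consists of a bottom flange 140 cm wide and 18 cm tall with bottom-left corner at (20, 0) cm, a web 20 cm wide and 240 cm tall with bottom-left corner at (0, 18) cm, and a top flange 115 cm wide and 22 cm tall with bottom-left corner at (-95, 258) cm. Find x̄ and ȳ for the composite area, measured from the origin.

x̄ = 18.27 cm, ȳ = 138.64 cm

bottom flange: A = 140 × 18 = 2520.00, centroid at (90.00, 9.00).
web: A = 20 × 240 = 4800.00, centroid at (10.00, 138.00).
top flange: A = 115 × 22 = 2530.00, centroid at (-37.50, 269.00).
ΣA = 9850.00 cm², ΣAx̄ = 179925.00 cm³, ΣAȳ = 1365650.00 cm³.
x̄ = 179925.00/9850.00 = 18.27 cm; ȳ = 1365650.00/9850.00 = 138.64 cm.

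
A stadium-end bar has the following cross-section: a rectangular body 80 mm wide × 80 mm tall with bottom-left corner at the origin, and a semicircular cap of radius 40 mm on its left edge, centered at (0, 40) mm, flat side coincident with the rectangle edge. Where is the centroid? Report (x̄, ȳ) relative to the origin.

rectangular body: A = 80 × 80 = 6400.00, centroid at (40.00, 40.00).
semicircular end: A = ½π·40² = 2513.27, centroid at (-16.98, 40.00).
ΣA = 8913.27 mm², ΣAx̄ = 213333.33 mm³, ΣAȳ = 356530.96 mm³.
x̄ = 213333.33/8913.27 = 23.93 mm; ȳ = 356530.96/8913.27 = 40.00 mm.

x̄ = 23.93 mm, ȳ = 40.00 mm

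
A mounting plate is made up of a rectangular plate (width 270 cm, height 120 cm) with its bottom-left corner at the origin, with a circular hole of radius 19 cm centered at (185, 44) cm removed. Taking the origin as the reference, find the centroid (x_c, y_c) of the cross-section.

Part | A | x̄ᵢ | ȳᵢ | A·x̄ᵢ | A·ȳᵢ
plate | 32400.00 | 135.00 | 60.00 | 4374000.00 | 1944000.00
hole | -1134.11 | 185.00 | 44.00 | -209811.27 | -49901.06
Σ | 31265.89 |  |  | 4164188.73 | 1894098.94
x_c = 4164188.73 / 31265.89 = 133.19 cm
y_c = 1894098.94 / 31265.89 = 60.58 cm

x_c = 133.19 cm, y_c = 60.58 cm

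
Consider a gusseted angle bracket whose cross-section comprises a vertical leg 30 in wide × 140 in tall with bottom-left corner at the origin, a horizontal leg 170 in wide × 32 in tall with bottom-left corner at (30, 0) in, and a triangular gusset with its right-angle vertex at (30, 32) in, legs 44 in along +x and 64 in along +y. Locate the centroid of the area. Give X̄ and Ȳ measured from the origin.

vertical leg: A = 30 × 140 = 4200.00, centroid at (15.00, 70.00).
horizontal leg: A = 170 × 32 = 5440.00, centroid at (115.00, 16.00).
gusset: A = ½·44·64 = 1408.00, centroid at (44.67, 53.33).
ΣA = 11048.00 in²
ΣAX̄ = (4200.00)(15.00) + (5440.00)(115.00) + (1408.00)(44.67) = 751490.67 in³
ΣAȲ = (4200.00)(70.00) + (5440.00)(16.00) + (1408.00)(53.33) = 456133.33 in³
X̄ = 751490.67 / 11048.00 = 68.02 in
Ȳ = 456133.33 / 11048.00 = 41.29 in

X̄ = 68.02 in, Ȳ = 41.29 in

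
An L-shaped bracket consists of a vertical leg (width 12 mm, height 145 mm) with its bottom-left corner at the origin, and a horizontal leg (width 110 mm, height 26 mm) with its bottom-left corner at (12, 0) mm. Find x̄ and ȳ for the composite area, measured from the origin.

x̄ = 43.93 mm, ȳ = 35.51 mm

vertical leg: A = 12 × 145 = 1740.00, centroid at (6.00, 72.50).
horizontal leg: A = 110 × 26 = 2860.00, centroid at (67.00, 13.00).
ΣA = 4600.00 mm²
ΣAx̄ = (1740.00)(6.00) + (2860.00)(67.00) = 202060.00 mm³
ΣAȳ = (1740.00)(72.50) + (2860.00)(13.00) = 163330.00 mm³
x̄ = 202060.00 / 4600.00 = 43.93 mm
ȳ = 163330.00 / 4600.00 = 35.51 mm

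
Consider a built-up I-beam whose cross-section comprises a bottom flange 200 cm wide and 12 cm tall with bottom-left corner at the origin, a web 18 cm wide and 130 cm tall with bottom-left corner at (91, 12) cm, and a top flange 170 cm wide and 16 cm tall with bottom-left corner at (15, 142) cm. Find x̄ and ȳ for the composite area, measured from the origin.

bottom flange: A = 200 × 12 = 2400.00, centroid at (100.00, 6.00).
web: A = 18 × 130 = 2340.00, centroid at (100.00, 77.00).
top flange: A = 170 × 16 = 2720.00, centroid at (100.00, 150.00).
ΣA = 7460.00 cm²
ΣAx̄ = (2400.00)(100.00) + (2340.00)(100.00) + (2720.00)(100.00) = 746000.00 cm³
ΣAȳ = (2400.00)(6.00) + (2340.00)(77.00) + (2720.00)(150.00) = 602580.00 cm³
x̄ = 746000.00 / 7460.00 = 100.00 cm
ȳ = 602580.00 / 7460.00 = 80.77 cm

x̄ = 100.00 cm, ȳ = 80.77 cm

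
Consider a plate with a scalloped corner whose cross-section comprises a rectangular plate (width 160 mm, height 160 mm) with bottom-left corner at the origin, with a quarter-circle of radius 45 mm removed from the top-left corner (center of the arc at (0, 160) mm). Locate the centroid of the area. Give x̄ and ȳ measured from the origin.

x̄ = 84.03 mm, ȳ = 75.97 mm

Part | A | x̄ᵢ | ȳᵢ | A·x̄ᵢ | A·ȳᵢ
plate | 25600.00 | 80.00 | 80.00 | 2048000.00 | 2048000.00
removed quarter-circle | -1590.43 | 19.10 | 140.90 | -30375.00 | -224094.00
Σ | 24009.57 |  |  | 2017625.00 | 1823906.00
x̄ = 2017625.00 / 24009.57 = 84.03 mm
ȳ = 1823906.00 / 24009.57 = 75.97 mm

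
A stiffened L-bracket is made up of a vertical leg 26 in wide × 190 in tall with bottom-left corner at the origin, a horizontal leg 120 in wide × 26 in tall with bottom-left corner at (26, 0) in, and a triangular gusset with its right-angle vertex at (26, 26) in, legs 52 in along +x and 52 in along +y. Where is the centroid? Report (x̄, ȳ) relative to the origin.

vertical leg: A = 26 × 190 = 4940.00, centroid at (13.00, 95.00).
horizontal leg: A = 120 × 26 = 3120.00, centroid at (86.00, 13.00).
gusset: A = ½·52·52 = 1352.00, centroid at (43.33, 43.33).
ΣA = 9412.00 in²
ΣAx̄ = (4940.00)(13.00) + (3120.00)(86.00) + (1352.00)(43.33) = 391126.67 in³
ΣAȳ = (4940.00)(95.00) + (3120.00)(13.00) + (1352.00)(43.33) = 568446.67 in³
x̄ = 391126.67 / 9412.00 = 41.56 in
ȳ = 568446.67 / 9412.00 = 60.40 in

x̄ = 41.56 in, ȳ = 60.40 in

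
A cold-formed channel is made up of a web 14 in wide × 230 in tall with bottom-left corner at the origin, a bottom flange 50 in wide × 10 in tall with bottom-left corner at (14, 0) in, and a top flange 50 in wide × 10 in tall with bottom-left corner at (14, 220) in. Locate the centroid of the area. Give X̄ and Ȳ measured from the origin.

Part | A | x̄ᵢ | ȳᵢ | A·x̄ᵢ | A·ȳᵢ
web | 3220.00 | 7.00 | 115.00 | 22540.00 | 370300.00
bottom flange | 500.00 | 39.00 | 5.00 | 19500.00 | 2500.00
top flange | 500.00 | 39.00 | 225.00 | 19500.00 | 112500.00
Σ | 4220.00 |  |  | 61540.00 | 485300.00
X̄ = 61540.00 / 4220.00 = 14.58 in
Ȳ = 485300.00 / 4220.00 = 115.00 in

X̄ = 14.58 in, Ȳ = 115.00 in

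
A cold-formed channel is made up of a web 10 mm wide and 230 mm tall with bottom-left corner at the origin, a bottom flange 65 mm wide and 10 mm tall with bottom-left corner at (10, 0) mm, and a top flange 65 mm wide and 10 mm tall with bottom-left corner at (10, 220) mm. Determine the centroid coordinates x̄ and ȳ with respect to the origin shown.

web: A = 10 × 230 = 2300.00, centroid at (5.00, 115.00).
bottom flange: A = 65 × 10 = 650.00, centroid at (42.50, 5.00).
top flange: A = 65 × 10 = 650.00, centroid at (42.50, 225.00).
ΣA = 3600.00 mm², ΣAx̄ = 66750.00 mm³, ΣAȳ = 414000.00 mm³.
x̄ = 66750.00/3600.00 = 18.54 mm; ȳ = 414000.00/3600.00 = 115.00 mm.

x̄ = 18.54 mm, ȳ = 115.00 mm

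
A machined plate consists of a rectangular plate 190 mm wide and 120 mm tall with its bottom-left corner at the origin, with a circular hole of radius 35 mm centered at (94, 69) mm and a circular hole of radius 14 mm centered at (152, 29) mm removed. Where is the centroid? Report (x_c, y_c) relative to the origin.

plate: A = 190 × 120 = 22800.00, centroid at (95.00, 60.00).
hole 1: A = −π·35² = -3848.45, centroid at (94.00, 69.00).
hole 2: A = −π·14² = -615.75, centroid at (152.00, 29.00).
ΣA = 18335.80 mm²
ΣAx_c = (22800.00)(95.00) + (-3848.45)(94.00) + (-615.75)(152.00) = 1710651.28 mm³
ΣAy_c = (22800.00)(60.00) + (-3848.45)(69.00) + (-615.75)(29.00) = 1084600.07 mm³
x_c = 1710651.28 / 18335.80 = 93.30 mm
y_c = 1084600.07 / 18335.80 = 59.15 mm

x_c = 93.30 mm, y_c = 59.15 mm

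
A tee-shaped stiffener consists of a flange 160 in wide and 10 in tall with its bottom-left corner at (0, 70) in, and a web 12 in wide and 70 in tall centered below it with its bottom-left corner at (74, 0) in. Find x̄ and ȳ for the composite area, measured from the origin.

x̄ = 80.00 in, ȳ = 61.23 in

web: A = 12 × 70 = 840.00, centroid at (80.00, 35.00).
flange: A = 160 × 10 = 1600.00, centroid at (80.00, 75.00).
ΣA = 2440.00 in²
ΣAx̄ = (840.00)(80.00) + (1600.00)(80.00) = 195200.00 in³
ΣAȳ = (840.00)(35.00) + (1600.00)(75.00) = 149400.00 in³
x̄ = 195200.00 / 2440.00 = 80.00 in
ȳ = 149400.00 / 2440.00 = 61.23 in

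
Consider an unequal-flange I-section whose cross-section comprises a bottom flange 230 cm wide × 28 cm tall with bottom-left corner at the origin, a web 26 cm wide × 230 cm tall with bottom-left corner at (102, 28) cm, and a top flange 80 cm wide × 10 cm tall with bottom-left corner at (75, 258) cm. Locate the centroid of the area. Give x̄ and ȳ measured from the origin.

x̄ = 115.00 cm, ȳ = 87.42 cm

Part | A | x̄ᵢ | ȳᵢ | A·x̄ᵢ | A·ȳᵢ
bottom flange | 6440.00 | 115.00 | 14.00 | 740600.00 | 90160.00
web | 5980.00 | 115.00 | 143.00 | 687700.00 | 855140.00
top flange | 800.00 | 115.00 | 263.00 | 92000.00 | 210400.00
Σ | 13220.00 |  |  | 1520300.00 | 1155700.00
x̄ = 1520300.00 / 13220.00 = 115.00 cm
ȳ = 1155700.00 / 13220.00 = 87.42 cm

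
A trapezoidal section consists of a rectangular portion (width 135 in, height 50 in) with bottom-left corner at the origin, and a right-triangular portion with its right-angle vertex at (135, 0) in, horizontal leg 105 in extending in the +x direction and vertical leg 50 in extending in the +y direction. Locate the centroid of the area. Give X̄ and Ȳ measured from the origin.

X̄ = 96.20 in, Ȳ = 22.67 in

Part | A | x̄ᵢ | ȳᵢ | A·x̄ᵢ | A·ȳᵢ
rectangular portion | 6750.00 | 67.50 | 25.00 | 455625.00 | 168750.00
triangular portion | 2625.00 | 170.00 | 16.67 | 446250.00 | 43750.00
Σ | 9375.00 |  |  | 901875.00 | 212500.00
X̄ = 901875.00 / 9375.00 = 96.20 in
Ȳ = 212500.00 / 9375.00 = 22.67 in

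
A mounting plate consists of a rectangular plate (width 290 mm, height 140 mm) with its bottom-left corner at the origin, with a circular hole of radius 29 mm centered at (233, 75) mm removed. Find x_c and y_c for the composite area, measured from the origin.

x_c = 138.87 mm, y_c = 69.65 mm

Part | A | x̄ᵢ | ȳᵢ | A·x̄ᵢ | A·ȳᵢ
plate | 40600.00 | 145.00 | 70.00 | 5887000.00 | 2842000.00
hole | -2642.08 | 233.00 | 75.00 | -615604.51 | -198155.96
Σ | 37957.92 |  |  | 5271395.49 | 2643844.04
x_c = 5271395.49 / 37957.92 = 138.87 mm
y_c = 2643844.04 / 37957.92 = 69.65 mm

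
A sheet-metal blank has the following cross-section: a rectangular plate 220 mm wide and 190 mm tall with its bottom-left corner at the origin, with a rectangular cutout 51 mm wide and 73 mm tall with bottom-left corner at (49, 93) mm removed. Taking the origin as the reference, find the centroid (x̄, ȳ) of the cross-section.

plate: A = 220 × 190 = 41800.00, centroid at (110.00, 95.00).
hole: A = −(51 × 73) = -3723.00, centroid at (74.50, 129.50).
ΣA = 38077.00 mm²
ΣAx̄ = (41800.00)(110.00) + (-3723.00)(74.50) = 4320636.50 mm³
ΣAȳ = (41800.00)(95.00) + (-3723.00)(129.50) = 3488871.50 mm³
x̄ = 4320636.50 / 38077.00 = 113.47 mm
ȳ = 3488871.50 / 38077.00 = 91.63 mm

x̄ = 113.47 mm, ȳ = 91.63 mm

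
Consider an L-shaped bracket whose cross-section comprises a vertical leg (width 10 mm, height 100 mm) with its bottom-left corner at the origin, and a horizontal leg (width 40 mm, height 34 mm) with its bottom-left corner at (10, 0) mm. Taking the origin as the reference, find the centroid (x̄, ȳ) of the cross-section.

x̄ = 19.41 mm, ȳ = 30.98 mm

vertical leg: A = 10 × 100 = 1000.00, centroid at (5.00, 50.00).
horizontal leg: A = 40 × 34 = 1360.00, centroid at (30.00, 17.00).
ΣA = 2360.00 mm², ΣAx̄ = 45800.00 mm³, ΣAȳ = 73120.00 mm³.
x̄ = 45800.00/2360.00 = 19.41 mm; ȳ = 73120.00/2360.00 = 30.98 mm.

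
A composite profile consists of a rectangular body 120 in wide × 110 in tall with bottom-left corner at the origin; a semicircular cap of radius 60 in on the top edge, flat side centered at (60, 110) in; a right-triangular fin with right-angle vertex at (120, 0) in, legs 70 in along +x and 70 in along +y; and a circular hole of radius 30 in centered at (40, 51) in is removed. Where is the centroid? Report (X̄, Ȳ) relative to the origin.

rectangular body: A = 120 × 110 = 13200.00, centroid at (60.00, 55.00).
semicircular top: A = ½π·60² = 5654.87, centroid at (60.00, 135.46).
triangular fin: A = ½·70·70 = 2450.00, centroid at (143.33, 23.33).
hole: A = −π·30² = -2827.43, centroid at (40.00, 51.00).
ΣA = 18477.43 in²
ΣAX̄ = (13200.00)(60.00) + (5654.87)(60.00) + (2450.00)(143.33) + (-2827.43)(40.00) = 1369361.34 in³
ΣAȲ = (13200.00)(55.00) + (5654.87)(135.46) + (2450.00)(23.33) + (-2827.43)(51.00) = 1405002.91 in³
X̄ = 1369361.34 / 18477.43 = 74.11 in
Ȳ = 1405002.91 / 18477.43 = 76.04 in

X̄ = 74.11 in, Ȳ = 76.04 in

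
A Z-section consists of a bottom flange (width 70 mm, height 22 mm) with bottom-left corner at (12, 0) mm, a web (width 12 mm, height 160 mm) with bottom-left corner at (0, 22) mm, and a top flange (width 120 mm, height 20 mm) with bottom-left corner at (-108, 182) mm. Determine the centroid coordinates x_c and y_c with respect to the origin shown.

Part | A | x̄ᵢ | ȳᵢ | A·x̄ᵢ | A·ȳᵢ
bottom flange | 1540.00 | 47.00 | 11.00 | 72380.00 | 16940.00
web | 1920.00 | 6.00 | 102.00 | 11520.00 | 195840.00
top flange | 2400.00 | -48.00 | 192.00 | -115200.00 | 460800.00
Σ | 5860.00 |  |  | -31300.00 | 673580.00
x_c = -31300.00 / 5860.00 = -5.34 mm
y_c = 673580.00 / 5860.00 = 114.95 mm

x_c = -5.34 mm, y_c = 114.95 mm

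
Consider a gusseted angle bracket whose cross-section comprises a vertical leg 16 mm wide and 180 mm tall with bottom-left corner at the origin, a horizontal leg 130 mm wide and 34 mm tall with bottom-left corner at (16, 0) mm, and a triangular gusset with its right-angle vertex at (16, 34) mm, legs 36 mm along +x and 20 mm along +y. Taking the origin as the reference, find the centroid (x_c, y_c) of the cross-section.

Part | A | x̄ᵢ | ȳᵢ | A·x̄ᵢ | A·ȳᵢ
vertical leg | 2880.00 | 8.00 | 90.00 | 23040.00 | 259200.00
horizontal leg | 4420.00 | 81.00 | 17.00 | 358020.00 | 75140.00
gusset | 360.00 | 28.00 | 40.67 | 10080.00 | 14640.00
Σ | 7660.00 |  |  | 391140.00 | 348980.00
x_c = 391140.00 / 7660.00 = 51.06 mm
y_c = 348980.00 / 7660.00 = 45.56 mm

x_c = 51.06 mm, y_c = 45.56 mm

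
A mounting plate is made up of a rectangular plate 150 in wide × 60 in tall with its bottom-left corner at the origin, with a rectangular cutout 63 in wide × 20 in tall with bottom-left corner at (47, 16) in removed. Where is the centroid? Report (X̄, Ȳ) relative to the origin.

plate: A = 150 × 60 = 9000.00, centroid at (75.00, 30.00).
hole: A = −(63 × 20) = -1260.00, centroid at (78.50, 26.00).
ΣA = 7740.00 in²
ΣAX̄ = (9000.00)(75.00) + (-1260.00)(78.50) = 576090.00 in³
ΣAȲ = (9000.00)(30.00) + (-1260.00)(26.00) = 237240.00 in³
X̄ = 576090.00 / 7740.00 = 74.43 in
Ȳ = 237240.00 / 7740.00 = 30.65 in

X̄ = 74.43 in, Ȳ = 30.65 in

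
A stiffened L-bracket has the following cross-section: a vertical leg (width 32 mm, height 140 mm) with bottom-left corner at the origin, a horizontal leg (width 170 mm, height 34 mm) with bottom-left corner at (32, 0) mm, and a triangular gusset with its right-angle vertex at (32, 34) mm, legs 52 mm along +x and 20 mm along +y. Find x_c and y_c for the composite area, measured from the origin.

vertical leg: A = 32 × 140 = 4480.00, centroid at (16.00, 70.00).
horizontal leg: A = 170 × 34 = 5780.00, centroid at (117.00, 17.00).
gusset: A = ½·52·20 = 520.00, centroid at (49.33, 40.67).
ΣA = 10780.00 mm²
ΣAx_c = (4480.00)(16.00) + (5780.00)(117.00) + (520.00)(49.33) = 773593.33 mm³
ΣAy_c = (4480.00)(70.00) + (5780.00)(17.00) + (520.00)(40.67) = 433006.67 mm³
x_c = 773593.33 / 10780.00 = 71.76 mm
y_c = 433006.67 / 10780.00 = 40.17 mm

x_c = 71.76 mm, y_c = 40.17 mm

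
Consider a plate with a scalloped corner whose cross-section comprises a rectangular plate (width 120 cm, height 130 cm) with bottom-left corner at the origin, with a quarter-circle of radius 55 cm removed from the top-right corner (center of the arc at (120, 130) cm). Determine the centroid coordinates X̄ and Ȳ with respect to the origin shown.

plate: A = 120 × 130 = 15600.00, centroid at (60.00, 65.00).
removed quarter-circle: A = −¼π·55² = -2375.83, centroid at (96.66, 106.66).
ΣA = 13224.17 cm²
ΣAX̄ = (15600.00)(60.00) + (-2375.83)(96.66) = 706358.80 cm³
ΣAȲ = (15600.00)(65.00) + (-2375.83)(106.66) = 760600.51 cm³
X̄ = 706358.80 / 13224.17 = 53.41 cm
Ȳ = 760600.51 / 13224.17 = 57.52 cm

X̄ = 53.41 cm, Ȳ = 57.52 cm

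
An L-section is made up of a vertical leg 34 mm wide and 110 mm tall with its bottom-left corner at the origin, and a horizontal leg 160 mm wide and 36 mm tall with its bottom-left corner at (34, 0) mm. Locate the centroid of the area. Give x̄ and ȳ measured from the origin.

x̄ = 75.81 mm, ȳ = 32.57 mm

Part | A | x̄ᵢ | ȳᵢ | A·x̄ᵢ | A·ȳᵢ
vertical leg | 3740.00 | 17.00 | 55.00 | 63580.00 | 205700.00
horizontal leg | 5760.00 | 114.00 | 18.00 | 656640.00 | 103680.00
Σ | 9500.00 |  |  | 720220.00 | 309380.00
x̄ = 720220.00 / 9500.00 = 75.81 mm
ȳ = 309380.00 / 9500.00 = 32.57 mm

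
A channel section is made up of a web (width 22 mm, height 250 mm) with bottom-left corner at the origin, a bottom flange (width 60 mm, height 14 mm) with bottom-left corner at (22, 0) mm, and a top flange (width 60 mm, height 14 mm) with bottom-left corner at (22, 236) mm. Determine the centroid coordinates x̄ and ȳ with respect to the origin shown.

web: A = 22 × 250 = 5500.00, centroid at (11.00, 125.00).
bottom flange: A = 60 × 14 = 840.00, centroid at (52.00, 7.00).
top flange: A = 60 × 14 = 840.00, centroid at (52.00, 243.00).
ΣA = 7180.00 mm²
ΣAx̄ = (5500.00)(11.00) + (840.00)(52.00) + (840.00)(52.00) = 147860.00 mm³
ΣAȳ = (5500.00)(125.00) + (840.00)(7.00) + (840.00)(243.00) = 897500.00 mm³
x̄ = 147860.00 / 7180.00 = 20.59 mm
ȳ = 897500.00 / 7180.00 = 125.00 mm

x̄ = 20.59 mm, ȳ = 125.00 mm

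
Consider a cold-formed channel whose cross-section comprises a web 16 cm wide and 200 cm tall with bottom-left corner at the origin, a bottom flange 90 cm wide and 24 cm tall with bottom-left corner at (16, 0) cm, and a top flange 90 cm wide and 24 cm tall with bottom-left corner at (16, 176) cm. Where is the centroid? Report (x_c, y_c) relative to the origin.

web: A = 16 × 200 = 3200.00, centroid at (8.00, 100.00).
bottom flange: A = 90 × 24 = 2160.00, centroid at (61.00, 12.00).
top flange: A = 90 × 24 = 2160.00, centroid at (61.00, 188.00).
ΣA = 7520.00 cm²
ΣAx_c = (3200.00)(8.00) + (2160.00)(61.00) + (2160.00)(61.00) = 289120.00 cm³
ΣAy_c = (3200.00)(100.00) + (2160.00)(12.00) + (2160.00)(188.00) = 752000.00 cm³
x_c = 289120.00 / 7520.00 = 38.45 cm
y_c = 752000.00 / 7520.00 = 100.00 cm

x_c = 38.45 cm, y_c = 100.00 cm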